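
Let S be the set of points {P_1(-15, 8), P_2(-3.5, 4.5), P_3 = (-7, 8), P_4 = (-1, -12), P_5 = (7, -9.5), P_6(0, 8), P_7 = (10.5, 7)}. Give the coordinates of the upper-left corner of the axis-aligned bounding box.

x-range [-15, 10.5], y-range [-12, 8].
The upper-left corner is (-15, 8).

(-15, 8)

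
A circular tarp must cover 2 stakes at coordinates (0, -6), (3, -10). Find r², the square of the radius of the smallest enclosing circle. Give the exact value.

6.25

The smallest circle enclosing two points has them as diameter endpoints.
Centre = midpoint = (1.5, -8); r² = |(0, -6)−(3, -10)|²/4 = 25/4 = 6.25.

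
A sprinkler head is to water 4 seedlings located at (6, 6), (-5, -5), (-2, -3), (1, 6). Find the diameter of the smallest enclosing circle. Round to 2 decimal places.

15.56

The farthest pair is (6, 6)–(-5, -5) with squared distance 242. The circle on this segment as diameter has centre (0.5, 0.5) and r² = 242/4 = 60.5.
Check (-2, -3): distance² to centre = 18.5 ≤ 60.5, so it lies inside.
All remaining points lie in this disk, and no smaller disk contains both endpoints, so this is the minimum enclosing circle.
Diameter = 2r = 2√(60.5) ≈ 15.56.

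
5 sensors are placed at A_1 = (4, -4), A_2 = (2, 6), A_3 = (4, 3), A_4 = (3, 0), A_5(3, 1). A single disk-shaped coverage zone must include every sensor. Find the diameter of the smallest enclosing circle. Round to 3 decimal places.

The minimum enclosing circle of a finite set is fixed by two of the points (as a diameter) or three (as a circumcircle).
The farthest pair is A_1–A_2 with squared distance 104. The circle on this segment as diameter has centre (3, 1) and r² = 104/4 = 26.
Check A_3: distance² to centre = 5 ≤ 26, so it lies inside.
All remaining points lie in this disk, and no smaller disk contains both endpoints, so this is the minimum enclosing circle.
Diameter = 2r = 2√26 ≈ 10.198.

10.198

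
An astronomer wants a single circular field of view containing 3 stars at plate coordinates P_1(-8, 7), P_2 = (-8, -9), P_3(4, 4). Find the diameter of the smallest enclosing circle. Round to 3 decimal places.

18.236

Side lengths²: P_1P_2² = 256, P_1P_3² = 153, P_2P_3² = 313.
Since P_2P_3² = 313 < 256 + 153 = 409, the triangle is acute, so the smallest enclosing circle is the circumcircle.
Circumcentre = (-3.625, -1), r² = 83.140625.
Diameter = 2r = 2√(83.140625) ≈ 18.236.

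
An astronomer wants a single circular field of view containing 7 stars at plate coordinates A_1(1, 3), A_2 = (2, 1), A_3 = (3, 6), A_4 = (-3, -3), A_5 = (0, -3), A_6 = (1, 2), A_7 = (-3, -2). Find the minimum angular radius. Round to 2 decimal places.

5.41

A smallest enclosing disk is always determined by at most three of the input points on its boundary.
The farthest pair is A_3–A_4 with squared distance 117. The circle on this segment as diameter has centre (0, 1.5) and r² = 117/4 = 29.25.
Check A_1: distance² to centre = 3.25 ≤ 29.25, so it lies inside.
All remaining points lie in this disk, and no smaller disk contains both endpoints, so this is the minimum enclosing circle.
r = √(29.25) ≈ 5.41.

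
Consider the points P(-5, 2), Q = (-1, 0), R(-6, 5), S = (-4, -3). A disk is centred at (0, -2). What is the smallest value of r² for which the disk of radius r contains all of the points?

85

The required radius is the distance from (0, -2) to the farthest point.
Squared distances: 41, 5, 85, 17.
Maximum is 85, attained at R.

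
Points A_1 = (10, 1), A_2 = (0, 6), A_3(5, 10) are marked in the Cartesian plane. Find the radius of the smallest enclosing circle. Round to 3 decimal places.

Side lengths²: A_1A_2² = 125, A_1A_3² = 106, A_2A_3² = 41.
Since A_1A_2² = 125 < 106 + 41 = 147, the triangle is acute, so the smallest enclosing circle is the circumcircle.
Circumcentre = (141/26, 113/26), r² = 10865/338.
r = √(10865/338) ≈ 5.670.

5.670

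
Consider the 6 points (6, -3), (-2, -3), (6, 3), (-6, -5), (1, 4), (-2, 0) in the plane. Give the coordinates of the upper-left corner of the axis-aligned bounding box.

x-range [-6, 6], y-range [-5, 4].
The upper-left corner is (-6, 4).

(-6, 4)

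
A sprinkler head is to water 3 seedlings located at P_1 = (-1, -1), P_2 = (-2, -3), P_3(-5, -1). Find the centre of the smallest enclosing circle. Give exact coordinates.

(-3, -1.25)

Side lengths²: P_1P_2² = 5, P_1P_3² = 16, P_2P_3² = 13.
Since P_1P_3² = 16 < 13 + 5 = 18, the triangle is acute, so the smallest enclosing circle is the circumcircle.
Circumcentre = (-3, -1.25), r² = 4.0625.
Centre = (-3, -1.25).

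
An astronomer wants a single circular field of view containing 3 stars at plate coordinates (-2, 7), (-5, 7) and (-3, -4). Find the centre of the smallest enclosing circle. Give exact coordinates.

Call the three points A, B, C in the order given.
Side lengths²: AB² = 9, AC² = 122, BC² = 125.
Since BC² = 125 < 122 + 9 = 131, the triangle is acute, so the smallest enclosing circle is the circumcircle.
Circumcentre = (-3.5, 35/22), r² = 7625/242.
Centre = (-3.5, 35/22).

(-3.5, 35/22)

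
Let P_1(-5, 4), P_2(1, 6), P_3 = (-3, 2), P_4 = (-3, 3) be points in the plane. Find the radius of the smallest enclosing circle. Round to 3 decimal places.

3.162

By Welzl's lemma the MEC is supported by two points (diametrically opposite) or three points (on a circumcircle).
The farthest pair is P_1–P_2 with squared distance 40. The circle on this segment as diameter has centre (-2, 5) and r² = 40/4 = 10.
Check P_3: distance² to centre = 10 ≤ 10, so it lies inside.
All remaining points lie in this disk, and no smaller disk contains both endpoints, so this is the minimum enclosing circle.
r = √10 ≈ 3.162.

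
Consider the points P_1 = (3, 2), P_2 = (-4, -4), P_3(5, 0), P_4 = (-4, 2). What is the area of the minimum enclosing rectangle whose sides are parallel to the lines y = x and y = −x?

71.5

In coordinates u = x + y, v = x − y the rectangle is axis-aligned; the map (x,y)→(u,v) scales areas by 2.
u-values: 5, -8, 5, -2; range = 5 − (-8) = 13.
v-values: 1, 0, 5, -6; range = 5 − (-6) = 11.
Area = (13 × 11) / 2 = 71.5.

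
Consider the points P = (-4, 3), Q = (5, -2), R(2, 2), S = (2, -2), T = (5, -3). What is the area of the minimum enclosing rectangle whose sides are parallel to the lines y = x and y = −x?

In coordinates u = x + y, v = x − y the rectangle is axis-aligned; the map (x,y)→(u,v) scales areas by 2.
u-values: -1, 3, 4, 0, 2; range = 4 − (-1) = 5.
v-values: -7, 7, 0, 4, 8; range = 8 − (-7) = 15.
Area = (5 × 15) / 2 = 37.5.

37.5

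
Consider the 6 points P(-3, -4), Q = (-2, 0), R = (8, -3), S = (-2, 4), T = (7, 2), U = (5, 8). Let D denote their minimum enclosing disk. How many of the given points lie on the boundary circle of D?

By Welzl's lemma the MEC is supported by two points (diametrically opposite) or three points (on a circumcircle).
The minimum enclosing circle is determined by three boundary points: P, R, U.
Their circumcentre is (64/31, 40/31) with r² = 51545/961.
The farthest remaining point T is at distance² 23893/961 ≤ 51545/961.
The points at distance exactly r from the centre are P, R, U — 3 points.

3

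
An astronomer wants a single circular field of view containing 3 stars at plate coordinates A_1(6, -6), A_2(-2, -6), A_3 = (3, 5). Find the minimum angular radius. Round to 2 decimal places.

Side lengths²: A_1A_2² = 64, A_1A_3² = 130, A_2A_3² = 146.
Since A_2A_3² = 146 < 130 + 64 = 194, the triangle is acute, so the smallest enclosing circle is the circumcircle.
Circumcentre = (2, -13/11), r² = 4745/121.
r = √(4745/121) ≈ 6.26.

6.26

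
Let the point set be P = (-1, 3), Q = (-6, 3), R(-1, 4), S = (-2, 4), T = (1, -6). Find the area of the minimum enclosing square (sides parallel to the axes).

The bounding box has width 7 and height 10.
An axis-aligned square enclosing the set must have side ≥ max(width, height).
So the minimum side is max(7, 10) = 10.
Area = 10² = 100.

100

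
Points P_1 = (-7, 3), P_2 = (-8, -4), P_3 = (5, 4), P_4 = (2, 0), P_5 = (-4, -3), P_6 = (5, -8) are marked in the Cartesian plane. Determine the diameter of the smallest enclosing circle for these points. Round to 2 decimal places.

16.34

The minimum enclosing circle of a finite set is fixed by two of the points (as a diameter) or three (as a circumcircle).
The minimum enclosing circle is determined by three boundary points: P_1, P_3, P_6.
Their circumcentre is (-13/24, -2) with r² = 38425/576.
The farthest remaining point P_2 is at distance² 34345/576 ≤ 38425/576.
Diameter = 2r = 2√(38425/576) ≈ 16.34.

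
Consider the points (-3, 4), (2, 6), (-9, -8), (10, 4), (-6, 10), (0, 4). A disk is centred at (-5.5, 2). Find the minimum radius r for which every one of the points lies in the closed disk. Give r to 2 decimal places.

The required radius is the distance from (-5.5, 2) to the farthest point.
Squared distances: 10.25, 72.25, 112.25, 244.25, 64.25, 34.25.
Maximum is 244.25, attained at (10, 4).
r = √(244.25) ≈ 15.63.

15.63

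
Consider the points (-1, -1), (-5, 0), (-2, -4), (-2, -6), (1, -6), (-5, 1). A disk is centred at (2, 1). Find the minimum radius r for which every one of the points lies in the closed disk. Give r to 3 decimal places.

8.062

The required radius is the distance from (2, 1) to the farthest point.
Squared distances: 13, 50, 41, 65, 50, 49.
Maximum is 65, attained at (-2, -6).
r = √65 ≈ 8.062.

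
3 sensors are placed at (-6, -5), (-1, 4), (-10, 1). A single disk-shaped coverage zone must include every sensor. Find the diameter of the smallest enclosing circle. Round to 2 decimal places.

10.67

Call the three points A, B, C in the order given.
Side lengths²: AB² = 106, AC² = 52, BC² = 90.
Since AB² = 106 < 90 + 52 = 142, the triangle is acute, so the smallest enclosing circle is the circumcircle.
Circumcentre = (-52/11, 2/11), r² = 3445/121.
Diameter = 2r = 2√(3445/121) ≈ 10.67.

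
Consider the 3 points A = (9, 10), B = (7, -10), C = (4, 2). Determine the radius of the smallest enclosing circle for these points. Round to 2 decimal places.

10.05

Side lengths²: AB² = 404, AC² = 89, BC² = 153.
Since AB² = 404 ≥ 153 + 89 = 242, the angle opposite AB is not acute, so the smallest enclosing circle has AB as diameter.
Centre = midpoint of AB = (8, 0), r² = 404/4 = 101.
r = √101 ≈ 10.05.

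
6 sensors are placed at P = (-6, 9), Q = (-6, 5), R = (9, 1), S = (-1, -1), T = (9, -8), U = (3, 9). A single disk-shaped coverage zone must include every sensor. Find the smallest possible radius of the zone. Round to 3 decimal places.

11.336

The farthest pair is P–T with squared distance 514. The circle on this segment as diameter has centre (1.5, 0.5) and r² = 514/4 = 128.5.
Check Q: distance² to centre = 76.5 ≤ 128.5, so it lies inside.
All remaining points lie in this disk, and no smaller disk contains both endpoints, so this is the minimum enclosing circle.
r = √(128.5) ≈ 11.336.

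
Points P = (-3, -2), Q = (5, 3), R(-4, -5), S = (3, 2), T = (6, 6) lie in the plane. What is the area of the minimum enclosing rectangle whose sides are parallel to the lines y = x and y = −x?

In coordinates u = x + y, v = x − y the rectangle is axis-aligned; the map (x,y)→(u,v) scales areas by 2.
u-values: -5, 8, -9, 5, 12; range = 12 − (-9) = 21.
v-values: -1, 2, 1, 1, 0; range = 2 − (-1) = 3.
Area = (21 × 3) / 2 = 31.5.

31.5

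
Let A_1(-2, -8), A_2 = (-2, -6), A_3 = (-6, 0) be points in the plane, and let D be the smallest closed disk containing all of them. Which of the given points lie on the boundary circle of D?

A_1, A_3

Side lengths²: A_1A_2² = 4, A_1A_3² = 80, A_2A_3² = 52.
Since A_1A_3² = 80 ≥ 52 + 4 = 56, the angle opposite A_1A_3 is not acute, so the smallest enclosing circle has A_1A_3 as diameter.
Centre = midpoint of A_1A_3 = (-4, -4), r² = 80/4 = 20.
The points at distance exactly r from the centre are A_1, A_3 — 2 points.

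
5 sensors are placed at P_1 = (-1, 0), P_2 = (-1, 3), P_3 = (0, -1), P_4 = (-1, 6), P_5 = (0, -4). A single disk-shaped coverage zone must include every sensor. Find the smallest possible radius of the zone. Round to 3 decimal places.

By Welzl's lemma the MEC is supported by two points (diametrically opposite) or three points (on a circumcircle).
The farthest pair is P_4–P_5 with squared distance 101. The circle on this segment as diameter has centre (-0.5, 1) and r² = 101/4 = 25.25.
Check P_1: distance² to centre = 1.25 ≤ 25.25, so it lies inside.
All remaining points lie in this disk, and no smaller disk contains both endpoints, so this is the minimum enclosing circle.
r = √(25.25) ≈ 5.025.

5.025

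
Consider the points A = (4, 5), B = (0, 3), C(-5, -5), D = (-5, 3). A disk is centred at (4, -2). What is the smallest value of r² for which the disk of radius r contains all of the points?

106

The required radius is the distance from (4, -2) to the farthest point.
Squared distances: 49, 41, 90, 106.
Maximum is 106, attained at D.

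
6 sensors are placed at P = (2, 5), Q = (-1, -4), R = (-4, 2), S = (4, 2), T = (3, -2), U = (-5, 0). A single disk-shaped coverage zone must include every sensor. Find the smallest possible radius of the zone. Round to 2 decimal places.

The minimum enclosing circle of a finite set is fixed by two of the points (as a diameter) or three (as a circumcircle).
The minimum enclosing circle is determined by three boundary points: P, Q, U.
Their circumcentre is (-0.25, 0.75) with r² = 23.125.
The farthest remaining point S is at distance² 19.625 ≤ 23.125.
r = √(23.125) ≈ 4.81.

4.81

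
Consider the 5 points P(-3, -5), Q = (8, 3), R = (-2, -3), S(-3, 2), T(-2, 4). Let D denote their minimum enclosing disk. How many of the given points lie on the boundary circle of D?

2

By Welzl's lemma the MEC is supported by two points (diametrically opposite) or three points (on a circumcircle).
The farthest pair is P–Q with squared distance 185. The circle on this segment as diameter has centre (2.5, -1) and r² = 185/4 = 46.25.
Check R: distance² to centre = 24.25 ≤ 46.25, so it lies inside.
All remaining points lie in this disk, and no smaller disk contains both endpoints, so this is the minimum enclosing circle.
The points at distance exactly r from the centre are P, Q — 2 points.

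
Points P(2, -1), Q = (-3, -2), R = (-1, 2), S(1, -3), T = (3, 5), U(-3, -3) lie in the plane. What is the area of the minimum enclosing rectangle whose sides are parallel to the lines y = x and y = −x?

49

In coordinates u = x + y, v = x − y the rectangle is axis-aligned; the map (x,y)→(u,v) scales areas by 2.
u-values: 1, -5, 1, -2, 8, -6; range = 8 − (-6) = 14.
v-values: 3, -1, -3, 4, -2, 0; range = 4 − (-3) = 7.
Area = (14 × 7) / 2 = 49.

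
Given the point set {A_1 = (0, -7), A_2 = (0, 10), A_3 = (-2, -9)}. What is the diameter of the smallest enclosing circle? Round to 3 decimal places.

19.105

Side lengths²: A_1A_2² = 289, A_1A_3² = 8, A_2A_3² = 365.
Since A_2A_3² = 365 ≥ 289 + 8 = 297, the angle opposite A_2A_3 is not acute, so the smallest enclosing circle has A_2A_3 as diameter.
Centre = midpoint of A_2A_3 = (-1, 0.5), r² = 365/4 = 91.25.
Diameter = 2r = 2√(91.25) ≈ 19.105.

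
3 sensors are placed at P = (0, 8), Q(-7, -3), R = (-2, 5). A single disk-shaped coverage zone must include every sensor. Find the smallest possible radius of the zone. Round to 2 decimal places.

6.52

Side lengths²: PQ² = 170, PR² = 13, QR² = 89.
Since PQ² = 170 ≥ 89 + 13 = 102, the angle opposite PQ is not acute, so the smallest enclosing circle has PQ as diameter.
Centre = midpoint of PQ = (-3.5, 2.5), r² = 170/4 = 42.5.
r = √(42.5) ≈ 6.52.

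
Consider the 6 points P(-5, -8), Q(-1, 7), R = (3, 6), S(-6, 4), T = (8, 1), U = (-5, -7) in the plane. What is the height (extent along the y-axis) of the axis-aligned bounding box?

max y = 7, min y = -8, so height = 15.

15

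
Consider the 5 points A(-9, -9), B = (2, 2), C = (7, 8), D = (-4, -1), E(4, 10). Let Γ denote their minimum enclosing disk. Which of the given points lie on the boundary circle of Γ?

A, C

The minimum enclosing circle of a finite set is fixed by two of the points (as a diameter) or three (as a circumcircle).
The farthest pair is A–C with squared distance 545. The circle on this segment as diameter has centre (-1, -0.5) and r² = 545/4 = 136.25.
Check B: distance² to centre = 15.25 ≤ 136.25, so it lies inside.
All remaining points lie in this disk, and no smaller disk contains both endpoints, so this is the minimum enclosing circle.
The points at distance exactly r from the centre are A, C — 2 points.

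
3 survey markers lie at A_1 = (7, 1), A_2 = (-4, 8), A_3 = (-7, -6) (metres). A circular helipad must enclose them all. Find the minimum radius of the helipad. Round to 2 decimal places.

Side lengths²: A_1A_2² = 170, A_1A_3² = 245, A_2A_3² = 205.
Since A_1A_3² = 245 < 205 + 170 = 375, the triangle is acute, so the smallest enclosing circle is the circumcircle.
Circumcentre = (-1.3, 0.1), r² = 69.7.
r = √(69.7) ≈ 8.35.

8.35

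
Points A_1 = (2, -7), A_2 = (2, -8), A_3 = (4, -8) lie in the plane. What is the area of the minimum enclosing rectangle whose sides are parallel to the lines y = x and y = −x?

In coordinates u = x + y, v = x − y the rectangle is axis-aligned; the map (x,y)→(u,v) scales areas by 2.
u-values: -5, -6, -4; range = -4 − (-6) = 2.
v-values: 9, 10, 12; range = 12 − 9 = 3.
Area = (2 × 3) / 2 = 3.

3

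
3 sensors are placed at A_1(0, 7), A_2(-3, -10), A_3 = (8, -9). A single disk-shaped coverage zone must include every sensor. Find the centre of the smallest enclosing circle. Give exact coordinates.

(42/23, -48/23)

Side lengths²: A_1A_2² = 298, A_1A_3² = 320, A_2A_3² = 122.
Since A_1A_3² = 320 < 298 + 122 = 420, the triangle is acute, so the smallest enclosing circle is the circumcircle.
Circumcentre = (42/23, -48/23), r² = 45445/529.
Centre = (42/23, -48/23).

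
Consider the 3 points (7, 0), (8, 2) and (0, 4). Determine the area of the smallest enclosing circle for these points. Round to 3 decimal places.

53.572

Call the three points A, B, C in the order given.
Side lengths²: AB² = 5, AC² = 65, BC² = 68.
Since BC² = 68 < 65 + 5 = 70, the triangle is acute, so the smallest enclosing circle is the circumcircle.
Circumcentre = (71/18, 25/9), r² = 5525/324.
Area = π·r² = π·5525/324 ≈ 53.572.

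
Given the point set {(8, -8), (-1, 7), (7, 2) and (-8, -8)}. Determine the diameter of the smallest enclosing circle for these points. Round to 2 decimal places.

The minimum enclosing circle is determined by three boundary points: (8, -8), (-1, 7), (-8, -8).
Their circumcentre is (0, -2.6) with r² = 93.16.
The farthest remaining point (7, 2) is at distance² 70.16 ≤ 93.16.
Diameter = 2r = 2√(93.16) ≈ 19.30.

19.30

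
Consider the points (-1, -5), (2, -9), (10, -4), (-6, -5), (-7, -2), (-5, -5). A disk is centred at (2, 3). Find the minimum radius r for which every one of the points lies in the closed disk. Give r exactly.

The required radius is the distance from (2, 3) to the farthest point.
Squared distances: 73, 144, 113, 128, 106, 113.
Maximum is 144, attained at (2, -9).
r = √144 = 12.

12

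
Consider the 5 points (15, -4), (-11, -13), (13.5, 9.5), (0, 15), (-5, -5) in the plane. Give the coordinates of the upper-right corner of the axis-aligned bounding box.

x-range [-11, 15], y-range [-13, 15].
The upper-right corner is (15, 15).

(15, 15)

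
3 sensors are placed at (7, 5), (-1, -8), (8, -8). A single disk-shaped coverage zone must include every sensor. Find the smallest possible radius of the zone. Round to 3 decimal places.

Call the three points A, B, C in the order given.
Side lengths²: AB² = 233, AC² = 170, BC² = 81.
Since AB² = 233 < 170 + 81 = 251, the triangle is acute, so the smallest enclosing circle is the circumcircle.
Circumcentre = (3.5, -47/26), r² = 19805/338.
r = √(19805/338) ≈ 7.655.

7.655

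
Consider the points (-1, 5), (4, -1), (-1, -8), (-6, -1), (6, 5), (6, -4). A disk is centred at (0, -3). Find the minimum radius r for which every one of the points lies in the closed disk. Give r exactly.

The required radius is the distance from (0, -3) to the farthest point.
Squared distances: 65, 20, 26, 40, 100, 37.
Maximum is 100, attained at (6, 5).
r = √100 = 10.

10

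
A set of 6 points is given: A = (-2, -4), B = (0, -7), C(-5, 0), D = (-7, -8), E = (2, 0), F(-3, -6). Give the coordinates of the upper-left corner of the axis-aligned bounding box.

x-range [-7, 2], y-range [-8, 0].
The upper-left corner is (-7, 0).

(-7, 0)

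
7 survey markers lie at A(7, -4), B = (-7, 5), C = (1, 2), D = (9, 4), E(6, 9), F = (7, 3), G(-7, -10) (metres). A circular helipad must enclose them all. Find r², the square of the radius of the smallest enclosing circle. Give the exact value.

The farthest pair is E–G with squared distance 530. The circle on this segment as diameter has centre (-0.5, -0.5) and r² = 530/4 = 132.5.
Check A: distance² to centre = 68.5 ≤ 132.5, so it lies inside.
All remaining points lie in this disk, and no smaller disk contains both endpoints, so this is the minimum enclosing circle.

132.5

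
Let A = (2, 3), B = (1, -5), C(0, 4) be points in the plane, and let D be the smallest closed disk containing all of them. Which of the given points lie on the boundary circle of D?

Side lengths²: AB² = 65, AC² = 5, BC² = 82.
Since BC² = 82 ≥ 65 + 5 = 70, the angle opposite BC is not acute, so the smallest enclosing circle has BC as diameter.
Centre = midpoint of BC = (0.5, -0.5), r² = 82/4 = 20.5.
The points at distance exactly r from the centre are B, C — 2 points.

B, C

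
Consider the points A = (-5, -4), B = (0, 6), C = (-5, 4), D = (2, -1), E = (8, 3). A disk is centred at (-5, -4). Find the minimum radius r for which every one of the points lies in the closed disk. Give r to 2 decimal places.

The required radius is the distance from (-5, -4) to the farthest point.
Squared distances: 0, 125, 64, 58, 218.
Maximum is 218, attained at E.
r = √218 ≈ 14.76.

14.76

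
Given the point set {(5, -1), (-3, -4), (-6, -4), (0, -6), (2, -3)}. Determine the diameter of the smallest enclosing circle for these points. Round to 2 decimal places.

The farthest pair is (5, -1)–(-6, -4) with squared distance 130. The circle on this segment as diameter has centre (-0.5, -2.5) and r² = 130/4 = 32.5.
Check (-3, -4): distance² to centre = 8.5 ≤ 32.5, so it lies inside.
All remaining points lie in this disk, and no smaller disk contains both endpoints, so this is the minimum enclosing circle.
Diameter = 2r = 2√(32.5) ≈ 11.40.

11.40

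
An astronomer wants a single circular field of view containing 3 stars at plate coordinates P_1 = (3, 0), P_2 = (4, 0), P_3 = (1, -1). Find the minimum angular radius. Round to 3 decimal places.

1.581

Side lengths²: P_1P_2² = 1, P_1P_3² = 5, P_2P_3² = 10.
Since P_2P_3² = 10 ≥ 5 + 1 = 6, the angle opposite P_2P_3 is not acute, so the smallest enclosing circle has P_2P_3 as diameter.
Centre = midpoint of P_2P_3 = (2.5, -0.5), r² = 10/4 = 2.5.
r = √(2.5) ≈ 1.581.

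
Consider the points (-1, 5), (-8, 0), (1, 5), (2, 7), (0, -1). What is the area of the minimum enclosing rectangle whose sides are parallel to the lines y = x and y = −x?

76.5

In coordinates u = x + y, v = x − y the rectangle is axis-aligned; the map (x,y)→(u,v) scales areas by 2.
u-values: 4, -8, 6, 9, -1; range = 9 − (-8) = 17.
v-values: -6, -8, -4, -5, 1; range = 1 − (-8) = 9.
Area = (17 × 9) / 2 = 76.5.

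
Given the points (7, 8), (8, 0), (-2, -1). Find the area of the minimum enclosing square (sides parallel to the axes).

The bounding box has width 10 and height 9.
An axis-aligned square enclosing the set must have side ≥ max(width, height).
So the minimum side is max(10, 9) = 10.
Area = 10² = 100.

100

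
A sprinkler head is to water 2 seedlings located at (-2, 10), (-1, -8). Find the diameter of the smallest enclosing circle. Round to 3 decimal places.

The smallest circle enclosing two points has them as diameter endpoints.
Centre = midpoint = (-1.5, 1); r² = |(-2, 10)−(-1, -8)|²/4 = 325/4 = 81.25.
Diameter = 2r = 2√(81.25) ≈ 18.028.

18.028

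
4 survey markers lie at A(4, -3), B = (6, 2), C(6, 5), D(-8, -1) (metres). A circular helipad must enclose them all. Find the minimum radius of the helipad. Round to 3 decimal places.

The minimum enclosing circle of a finite set is fixed by two of the points (as a diameter) or three (as a circumcircle).
The farthest pair is C–D with squared distance 232. The circle on this segment as diameter has centre (-1, 2) and r² = 232/4 = 58.
Check A: distance² to centre = 50 ≤ 58, so it lies inside.
All remaining points lie in this disk, and no smaller disk contains both endpoints, so this is the minimum enclosing circle.
r = √58 ≈ 7.616.

7.616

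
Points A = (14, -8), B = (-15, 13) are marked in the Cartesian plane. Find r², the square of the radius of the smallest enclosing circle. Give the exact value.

The smallest circle enclosing two points has them as diameter endpoints.
Centre = midpoint = (-0.5, 2.5); r² = |AB|²/4 = 1282/4 = 320.5.

320.5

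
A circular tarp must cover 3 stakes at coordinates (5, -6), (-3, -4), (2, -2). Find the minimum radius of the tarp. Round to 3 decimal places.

4.123

Call the three points A, B, C in the order given.
Side lengths²: AB² = 68, AC² = 25, BC² = 29.
Since AB² = 68 ≥ 29 + 25 = 54, the angle opposite AB is not acute, so the smallest enclosing circle has AB as diameter.
Centre = midpoint of AB = (1, -5), r² = 68/4 = 17.
r = √17 ≈ 4.123.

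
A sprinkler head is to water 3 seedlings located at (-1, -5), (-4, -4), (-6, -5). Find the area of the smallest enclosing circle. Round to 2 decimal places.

19.63

Call the three points A, B, C in the order given.
Side lengths²: AB² = 10, AC² = 25, BC² = 5.
Since AC² = 25 ≥ 10 + 5 = 15, the angle opposite AC is not acute, so the smallest enclosing circle has AC as diameter.
Centre = midpoint of AC = (-3.5, -5), r² = 25/4 = 6.25.
Area = π·r² = π·6.25 ≈ 19.63.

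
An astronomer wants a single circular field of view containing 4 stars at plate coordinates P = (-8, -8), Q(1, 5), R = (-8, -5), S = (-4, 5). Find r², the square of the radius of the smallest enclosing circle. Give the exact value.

A smallest enclosing disk is always determined by at most three of the input points on its boundary.
The farthest pair is P–Q with squared distance 250. The circle on this segment as diameter has centre (-3.5, -1.5) and r² = 250/4 = 62.5.
Check R: distance² to centre = 32.5 ≤ 62.5, so it lies inside.
All remaining points lie in this disk, and no smaller disk contains both endpoints, so this is the minimum enclosing circle.

62.5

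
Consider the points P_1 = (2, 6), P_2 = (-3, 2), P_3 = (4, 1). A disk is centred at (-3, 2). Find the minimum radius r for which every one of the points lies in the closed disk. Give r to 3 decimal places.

The required radius is the distance from (-3, 2) to the farthest point.
Squared distances: 41, 0, 50.
Maximum is 50, attained at P_3.
r = √50 ≈ 7.071.

7.071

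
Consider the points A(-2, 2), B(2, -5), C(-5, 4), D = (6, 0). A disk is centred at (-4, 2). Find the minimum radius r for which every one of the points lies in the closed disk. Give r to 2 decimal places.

10.20

The required radius is the distance from (-4, 2) to the farthest point.
Squared distances: 4, 85, 5, 104.
Maximum is 104, attained at D.
r = √104 ≈ 10.20.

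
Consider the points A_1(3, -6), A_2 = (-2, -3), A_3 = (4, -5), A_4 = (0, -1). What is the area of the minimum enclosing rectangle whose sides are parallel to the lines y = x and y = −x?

16

In coordinates u = x + y, v = x − y the rectangle is axis-aligned; the map (x,y)→(u,v) scales areas by 2.
u-values: -3, -5, -1, -1; range = -1 − (-5) = 4.
v-values: 9, 1, 9, 1; range = 9 − 1 = 8.
Area = (4 × 8) / 2 = 16.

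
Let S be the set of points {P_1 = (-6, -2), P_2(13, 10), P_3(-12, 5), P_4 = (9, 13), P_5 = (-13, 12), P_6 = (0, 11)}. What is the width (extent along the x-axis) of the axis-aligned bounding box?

26

max x = 13, min x = -13, so width = 26.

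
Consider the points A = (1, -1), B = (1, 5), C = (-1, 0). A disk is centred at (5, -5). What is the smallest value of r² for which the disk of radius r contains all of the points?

The required radius is the distance from (5, -5) to the farthest point.
Squared distances: 32, 116, 61.
Maximum is 116, attained at B.

116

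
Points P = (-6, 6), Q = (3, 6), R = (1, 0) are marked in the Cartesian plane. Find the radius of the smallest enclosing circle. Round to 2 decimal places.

Side lengths²: PQ² = 81, PR² = 85, QR² = 40.
Since PR² = 85 < 81 + 40 = 121, the triangle is acute, so the smallest enclosing circle is the circumcircle.
Circumcentre = (-1.5, 25/6), r² = 425/18.
r = √(425/18) ≈ 4.86.

4.86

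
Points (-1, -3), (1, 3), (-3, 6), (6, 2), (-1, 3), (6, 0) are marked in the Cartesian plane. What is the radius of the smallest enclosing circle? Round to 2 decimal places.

5.50

By Welzl's lemma the MEC is supported by two points (diametrically opposite) or three points (on a circumcircle).
The minimum enclosing circle is determined by three boundary points: (-1, -3), (-3, 6), (6, 0).
Their circumcentre is (43/46, 99/46) with r² = 32045/1058.
The farthest remaining point (6, 2) is at distance² 27169/1058 ≤ 32045/1058.
r = √(32045/1058) ≈ 5.50.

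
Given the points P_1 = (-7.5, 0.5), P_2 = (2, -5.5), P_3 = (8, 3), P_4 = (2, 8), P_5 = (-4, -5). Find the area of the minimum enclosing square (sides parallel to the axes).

The bounding box has width 15.5 and height 13.5.
An axis-aligned square enclosing the set must have side ≥ max(width, height).
So the minimum side is max(15.5, 13.5) = 15.5.
Area = 15.5² = 240.25.

240.25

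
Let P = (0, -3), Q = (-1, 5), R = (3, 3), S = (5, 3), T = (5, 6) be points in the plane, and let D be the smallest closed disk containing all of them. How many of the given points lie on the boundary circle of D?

2

By Welzl's lemma the MEC is supported by two points (diametrically opposite) or three points (on a circumcircle).
The farthest pair is P–T with squared distance 106. The circle on this segment as diameter has centre (2.5, 1.5) and r² = 106/4 = 26.5.
Check Q: distance² to centre = 24.5 ≤ 26.5, so it lies inside.
All remaining points lie in this disk, and no smaller disk contains both endpoints, so this is the minimum enclosing circle.
The points at distance exactly r from the centre are P, T — 2 points.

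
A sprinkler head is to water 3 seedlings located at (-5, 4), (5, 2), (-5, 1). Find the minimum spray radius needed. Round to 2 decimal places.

Call the three points A, B, C in the order given.
Side lengths²: AB² = 104, AC² = 9, BC² = 101.
Since AB² = 104 < 101 + 9 = 110, the triangle is acute, so the smallest enclosing circle is the circumcircle.
Circumcentre = (-0.1, 2.5), r² = 26.26.
r = √(26.26) ≈ 5.12.

5.12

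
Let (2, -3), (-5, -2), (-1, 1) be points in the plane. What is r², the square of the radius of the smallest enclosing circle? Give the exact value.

Call the three points A, B, C in the order given.
Side lengths²: AB² = 50, AC² = 25, BC² = 25.
Since AB² = 50 ≥ 25 + 25 = 50, the angle opposite AB is not acute, so the smallest enclosing circle has AB as diameter.
Centre = midpoint of AB = (-1.5, -2.5), r² = 50/4 = 12.5.

12.5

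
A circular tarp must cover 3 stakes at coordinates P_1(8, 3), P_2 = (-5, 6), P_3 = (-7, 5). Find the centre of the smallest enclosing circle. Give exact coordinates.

(0.5, 4)

Side lengths²: P_1P_2² = 178, P_1P_3² = 229, P_2P_3² = 5.
Since P_1P_3² = 229 ≥ 178 + 5 = 183, the angle opposite P_1P_3 is not acute, so the smallest enclosing circle has P_1P_3 as diameter.
Centre = midpoint of P_1P_3 = (0.5, 4), r² = 229/4 = 57.25.
Centre = (0.5, 4).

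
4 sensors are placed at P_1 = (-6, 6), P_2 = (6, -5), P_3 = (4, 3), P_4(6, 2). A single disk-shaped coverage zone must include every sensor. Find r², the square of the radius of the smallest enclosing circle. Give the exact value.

A smallest enclosing disk is always determined by at most three of the input points on its boundary.
The farthest pair is P_1–P_2 with squared distance 265. The circle on this segment as diameter has centre (0, 0.5) and r² = 265/4 = 66.25.
Check P_3: distance² to centre = 22.25 ≤ 66.25, so it lies inside.
All remaining points lie in this disk, and no smaller disk contains both endpoints, so this is the minimum enclosing circle.

66.25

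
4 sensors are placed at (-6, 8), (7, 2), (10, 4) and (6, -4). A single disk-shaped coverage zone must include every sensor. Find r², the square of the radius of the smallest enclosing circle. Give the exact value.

680/9

A smallest enclosing disk is always determined by at most three of the input points on its boundary.
The minimum enclosing circle is determined by three boundary points: (-6, 8), (10, 4), (6, -4).
Their circumcentre is (4/3, 10/3) with r² = 680/9.
The farthest remaining point (7, 2) is at distance² 305/9 ≤ 680/9.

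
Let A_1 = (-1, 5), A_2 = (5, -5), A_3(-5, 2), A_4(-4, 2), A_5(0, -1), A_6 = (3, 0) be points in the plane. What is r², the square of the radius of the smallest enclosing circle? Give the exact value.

63325/1682

The minimum enclosing circle is determined by three boundary points: A_1, A_2, A_3.
Their circumcentre is (21/58, -57/58) with r² = 63325/1682.
The farthest remaining point A_4 is at distance² 46969/1682 ≤ 63325/1682.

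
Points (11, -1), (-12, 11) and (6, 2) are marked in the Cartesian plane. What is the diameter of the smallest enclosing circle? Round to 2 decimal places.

Call the three points A, B, C in the order given.
Side lengths²: AB² = 673, AC² = 34, BC² = 405.
Since AB² = 673 ≥ 405 + 34 = 439, the angle opposite AB is not acute, so the smallest enclosing circle has AB as diameter.
Centre = midpoint of AB = (-0.5, 5), r² = 673/4 = 168.25.
Diameter = 2r = 2√(168.25) ≈ 25.94.

25.94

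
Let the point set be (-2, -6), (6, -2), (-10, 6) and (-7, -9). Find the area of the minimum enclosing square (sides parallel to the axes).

The bounding box has width 16 and height 15.
An axis-aligned square enclosing the set must have side ≥ max(width, height).
So the minimum side is max(16, 15) = 16.
Area = 16² = 256.

256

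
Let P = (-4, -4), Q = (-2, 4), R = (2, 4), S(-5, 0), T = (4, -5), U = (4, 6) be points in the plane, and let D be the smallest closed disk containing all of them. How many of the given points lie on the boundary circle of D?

By Welzl's lemma the MEC is supported by two points (diametrically opposite) or three points (on a circumcircle).
The minimum enclosing circle is determined by three boundary points: P, T, U.
Their circumcentre is (0.625, 0.5) with r² = 41.640625.
The farthest remaining point S is at distance² 31.890625 ≤ 41.640625.
The points at distance exactly r from the centre are P, T, U — 3 points.

3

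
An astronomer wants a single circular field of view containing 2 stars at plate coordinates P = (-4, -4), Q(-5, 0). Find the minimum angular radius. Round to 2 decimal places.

The smallest circle enclosing two points has them as diameter endpoints.
Centre = midpoint = (-4.5, -2); r² = |PQ|²/4 = 17/4 = 4.25.
r = √(4.25) ≈ 2.06.

2.06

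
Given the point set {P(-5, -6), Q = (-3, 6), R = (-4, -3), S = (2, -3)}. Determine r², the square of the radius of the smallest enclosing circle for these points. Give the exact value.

56869/1521

The minimum enclosing circle of a finite set is fixed by two of the points (as a diameter) or three (as a circumcircle).
The minimum enclosing circle is determined by three boundary points: P, Q, S.
Their circumcentre is (-44/13, -4/39) with r² = 56869/1521.
The farthest remaining point R is at distance² 13345/1521 ≤ 56869/1521.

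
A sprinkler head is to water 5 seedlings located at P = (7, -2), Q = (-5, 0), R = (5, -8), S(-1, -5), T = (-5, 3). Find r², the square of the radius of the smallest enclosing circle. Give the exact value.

A smallest enclosing disk is always determined by at most three of the input points on its boundary.
The farthest pair is R–T with squared distance 221. The circle on this segment as diameter has centre (0, -2.5) and r² = 221/4 = 55.25.
Check P: distance² to centre = 49.25 ≤ 55.25, so it lies inside.
All remaining points lie in this disk, and no smaller disk contains both endpoints, so this is the minimum enclosing circle.

55.25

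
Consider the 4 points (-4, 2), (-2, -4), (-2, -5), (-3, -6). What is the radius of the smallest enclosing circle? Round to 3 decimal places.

4.031

By Welzl's lemma the MEC is supported by two points (diametrically opposite) or three points (on a circumcircle).
The farthest pair is (-4, 2)–(-3, -6) with squared distance 65. The circle on this segment as diameter has centre (-3.5, -2) and r² = 65/4 = 16.25.
Check (-2, -4): distance² to centre = 6.25 ≤ 16.25, so it lies inside.
All remaining points lie in this disk, and no smaller disk contains both endpoints, so this is the minimum enclosing circle.
r = √(16.25) ≈ 4.031.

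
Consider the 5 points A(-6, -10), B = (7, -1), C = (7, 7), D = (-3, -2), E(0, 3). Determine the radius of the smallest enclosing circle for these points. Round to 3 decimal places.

By Welzl's lemma the MEC is supported by two points (diametrically opposite) or three points (on a circumcircle).
The farthest pair is A–C with squared distance 458. The circle on this segment as diameter has centre (0.5, -1.5) and r² = 458/4 = 114.5.
Check B: distance² to centre = 42.5 ≤ 114.5, so it lies inside.
All remaining points lie in this disk, and no smaller disk contains both endpoints, so this is the minimum enclosing circle.
r = √(114.5) ≈ 10.700.

10.700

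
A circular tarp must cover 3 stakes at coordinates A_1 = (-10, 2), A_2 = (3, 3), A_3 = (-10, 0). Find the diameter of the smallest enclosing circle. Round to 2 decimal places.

Side lengths²: A_1A_2² = 170, A_1A_3² = 4, A_2A_3² = 178.
Since A_2A_3² = 178 ≥ 170 + 4 = 174, the angle opposite A_2A_3 is not acute, so the smallest enclosing circle has A_2A_3 as diameter.
Centre = midpoint of A_2A_3 = (-3.5, 1.5), r² = 178/4 = 44.5.
Diameter = 2r = 2√(44.5) ≈ 13.34.

13.34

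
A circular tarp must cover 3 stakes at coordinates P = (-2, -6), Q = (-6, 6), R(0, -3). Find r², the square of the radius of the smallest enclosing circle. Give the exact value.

Side lengths²: PQ² = 160, PR² = 13, QR² = 117.
Since PQ² = 160 ≥ 117 + 13 = 130, the angle opposite PQ is not acute, so the smallest enclosing circle has PQ as diameter.
Centre = midpoint of PQ = (-4, 0), r² = 160/4 = 40.

40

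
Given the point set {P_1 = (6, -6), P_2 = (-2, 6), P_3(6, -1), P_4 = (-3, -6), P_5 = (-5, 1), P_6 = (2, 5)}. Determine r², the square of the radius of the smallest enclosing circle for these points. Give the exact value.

The minimum enclosing circle of a finite set is fixed by two of the points (as a diameter) or three (as a circumcircle).
The minimum enclosing circle is determined by three boundary points: P_1, P_2, P_4.
Their circumcentre is (1.5, -1/3) with r² = 1885/36.
The farthest remaining point P_5 is at distance² 1585/36 ≤ 1885/36.

1885/36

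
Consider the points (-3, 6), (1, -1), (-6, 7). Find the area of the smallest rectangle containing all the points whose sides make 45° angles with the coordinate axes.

22.5

In coordinates u = x + y, v = x − y the rectangle is axis-aligned; the map (x,y)→(u,v) scales areas by 2.
u-values: 3, 0, 1; range = 3 − 0 = 3.
v-values: -9, 2, -13; range = 2 − (-13) = 15.
Area = (3 × 15) / 2 = 22.5.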